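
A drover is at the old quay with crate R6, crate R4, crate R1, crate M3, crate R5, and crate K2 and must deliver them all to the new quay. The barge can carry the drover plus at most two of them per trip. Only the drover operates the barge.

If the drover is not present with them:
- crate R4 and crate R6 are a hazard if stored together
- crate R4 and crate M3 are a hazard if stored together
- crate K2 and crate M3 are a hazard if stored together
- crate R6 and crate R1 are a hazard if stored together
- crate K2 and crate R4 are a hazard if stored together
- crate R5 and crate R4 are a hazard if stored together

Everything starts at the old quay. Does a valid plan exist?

Whatever the first load, the items left behind include a forbidden pair without the drover. No opening move is safe, so no plan exists.

No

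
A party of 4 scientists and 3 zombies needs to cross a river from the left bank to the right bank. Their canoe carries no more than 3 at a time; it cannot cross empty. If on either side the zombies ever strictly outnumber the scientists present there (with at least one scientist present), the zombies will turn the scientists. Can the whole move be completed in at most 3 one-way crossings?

No

Counting alone: each trip to the right bank takes at most 3 across and each return brings at least 1 back, so after t trips out (and t−1 returns) at most 3t − (t−1) of the 7 are across; that first reaches 7 at t = 3, so at least 5 crossings are needed.
Since 3 < 5, 3 crossings cannot be enough. (The shortest complete plan in fact takes 5:)
1. 3 zombies → the right bank.  (the left bank: 4S 0Z; the right bank: 0S 3Z)
2. 1 zombie ← the left bank.  (the left bank: 4S 1Z; the right bank: 0S 2Z)
3. 3 scientists → the right bank.  (the left bank: 1S 1Z; the right bank: 3S 2Z)
4. 1 scientist ← the left bank.  (the left bank: 2S 1Z; the right bank: 2S 2Z)
5. 2 scientists and 1 zombie → the right bank.  (the left bank: 0S 0Z; the right bank: 4S 3Z)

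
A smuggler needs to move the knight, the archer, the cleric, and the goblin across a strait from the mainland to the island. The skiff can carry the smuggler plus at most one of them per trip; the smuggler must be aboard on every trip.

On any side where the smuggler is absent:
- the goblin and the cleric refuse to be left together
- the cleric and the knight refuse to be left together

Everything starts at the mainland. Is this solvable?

1. Smuggler goes to the island with the cleric.  [the mainland: the archer, the goblin, the knight | the island: the cleric]
2. Smuggler goes back to the mainland alone.  [the mainland: the archer, the goblin, the knight | the island: the cleric]
3. Smuggler goes to the island with the knight.  [the mainland: the archer, the goblin | the island: the cleric, the knight]
4. Smuggler goes back to the mainland with the cleric.  [the mainland: the archer, the cleric, the goblin | the island: the knight]
5. Smuggler goes to the island with the goblin.  [the mainland: the archer, the cleric | the island: the goblin, the knight]
6. Smuggler goes back to the mainland alone.  [the mainland: the archer, the cleric | the island: the goblin, the knight]
7. Smuggler goes to the island with the archer.  [the mainland: the cleric | the island: the archer, the goblin, the knight]
8. Smuggler goes back to the mainland alone.  [the mainland: the cleric | the island: the archer, the goblin, the knight]
9. Smuggler goes to the island with the cleric.  [the mainland: — | the island: the archer, the cleric, the goblin, the knight]

Yes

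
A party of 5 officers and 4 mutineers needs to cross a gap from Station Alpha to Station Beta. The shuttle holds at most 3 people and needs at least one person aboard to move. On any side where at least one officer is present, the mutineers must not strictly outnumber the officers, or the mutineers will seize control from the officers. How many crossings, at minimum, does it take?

7

Counting alone: each trip to Station Beta takes at most 3 across and each return brings at least 1 back, so after t trips out (and t−1 returns) at most 3t − (t−1) of the 9 are across; that first reaches 9 at t = 4, so at least 7 crossings are needed.
The plan below uses exactly 7 crossings, so it is optimal:
1. 3 mutineers → Station Beta.  (Station Alpha: 5O 1M; Station Beta: 0O 3M)
2. 1 mutineer ← Station Alpha.  (Station Alpha: 5O 2M; Station Beta: 0O 2M)
3. 3 officers → Station Beta.  (Station Alpha: 2O 2M; Station Beta: 3O 2M)
4. 1 officer ← Station Alpha.  (Station Alpha: 3O 2M; Station Beta: 2O 2M)
5. 2 officers and 1 mutineer → Station Beta.  (Station Alpha: 1O 1M; Station Beta: 4O 3M)
6. 1 officer ← Station Alpha.  (Station Alpha: 2O 1M; Station Beta: 3O 3M)
7. 2 officers and 1 mutineer → Station Beta.  (Station Alpha: 0O 0M; Station Beta: 5O 4M)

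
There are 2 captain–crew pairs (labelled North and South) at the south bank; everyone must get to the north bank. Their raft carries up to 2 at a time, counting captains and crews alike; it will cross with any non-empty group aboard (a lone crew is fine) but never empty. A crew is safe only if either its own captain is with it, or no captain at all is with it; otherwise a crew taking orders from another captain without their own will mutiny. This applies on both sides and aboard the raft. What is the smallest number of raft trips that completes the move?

Counting alone: each trip to the north bank takes at most 2 across and each return brings at least 1 back, so after t trips out (and t−1 returns) at most 2t − (t−1) of the 4 are across; that first reaches 4 at t = 3, so at least 5 crossings are needed.
The plan below uses exactly 5 crossings, so it is optimal:
1. captain North and crew North cross → the north bank.
2. captain North crosses ← the south bank.
3. captain North and captain South cross → the north bank.
4. captain South crosses ← the south bank.
5. captain South and crew South cross → the north bank.

5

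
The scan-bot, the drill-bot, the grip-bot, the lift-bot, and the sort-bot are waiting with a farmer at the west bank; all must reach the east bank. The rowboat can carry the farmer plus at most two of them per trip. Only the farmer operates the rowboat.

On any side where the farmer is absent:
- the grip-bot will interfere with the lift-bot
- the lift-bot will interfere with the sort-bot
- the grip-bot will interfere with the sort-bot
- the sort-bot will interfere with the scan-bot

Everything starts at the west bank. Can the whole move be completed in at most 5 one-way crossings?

Counting alone: the farmer can take at most 2 across per trip to the east bank, so moving all 5 needs at least 3 loaded trips out, with a return between consecutive ones — at least 5 crossings.
The safety rule pushes this higher. Following every safe sequence of crossings, the most of the 5 that can be at the east bank as the rowboat arrives there on crossing 5 is 4 — never all 5.
So the move cannot be finished within 5 crossings. (The shortest complete plan takes 7:)
1. Farmer goes to the east bank with the grip-bot and the sort-bot.
2. Farmer goes back to the west bank with the grip-bot.
3. Farmer goes to the east bank with the grip-bot and the scan-bot.
4. Farmer goes back to the west bank with the sort-bot.
5. Farmer goes to the east bank with the drill-bot and the lift-bot.
6. Farmer goes back to the west bank with the grip-bot.
7. Farmer goes to the east bank with the grip-bot and the sort-bot.

No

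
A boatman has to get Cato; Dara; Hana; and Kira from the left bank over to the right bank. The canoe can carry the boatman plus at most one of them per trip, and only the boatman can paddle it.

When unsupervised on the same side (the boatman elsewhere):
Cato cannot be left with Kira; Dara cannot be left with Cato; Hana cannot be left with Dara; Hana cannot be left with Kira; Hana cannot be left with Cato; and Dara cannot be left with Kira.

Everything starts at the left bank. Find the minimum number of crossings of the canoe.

Whatever the first load, the items left behind include a forbidden pair without the boatman. No opening move is safe, so no plan exists.

impossible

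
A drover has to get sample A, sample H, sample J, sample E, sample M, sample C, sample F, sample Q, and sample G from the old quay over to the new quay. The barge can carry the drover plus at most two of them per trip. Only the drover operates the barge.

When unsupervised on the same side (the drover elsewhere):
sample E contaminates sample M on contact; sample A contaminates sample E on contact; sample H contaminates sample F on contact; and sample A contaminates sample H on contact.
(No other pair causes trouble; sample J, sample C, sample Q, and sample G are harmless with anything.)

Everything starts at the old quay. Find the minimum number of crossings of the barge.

11

Counting alone: the drover can take at most 2 across per trip to the new quay, so moving all 9 needs at least 5 loaded trips out, with a return between consecutive ones — at least 9 crossings.
The safety rule pushes this higher. Following every safe sequence of crossings, the most of the 9 that can be at the new quay as the barge arrives there on crossing 9 is 8 — never all 9.
So no plan with fewer than 11 crossings exists, and this one achieves 11:
1. Drover goes to the new quay with sample E and sample H.  [the old quay: sample A, sample C, sample F, sample G, sample J, sample M, sample Q | the new quay: sample E, sample H]
2. Drover goes back to the old quay alone.  [the old quay: sample A, sample C, sample F, sample G, sample J, sample M, sample Q | the new quay: sample E, sample H]
3. Drover goes to the new quay with sample A.  [the old quay: sample C, sample F, sample G, sample J, sample M, sample Q | the new quay: sample A, sample E, sample H]
4. Drover goes back to the old quay with sample E and sample H.  [the old quay: sample C, sample E, sample F, sample G, sample H, sample J, sample M, sample Q | the new quay: sample A]
5. Drover goes to the new quay with sample F and sample M.  [the old quay: sample C, sample E, sample G, sample H, sample J, sample Q | the new quay: sample A, sample F, sample M]
6. Drover goes back to the old quay alone.  [the old quay: sample C, sample E, sample G, sample H, sample J, sample Q | the new quay: sample A, sample F, sample M]
7. Drover goes to the new quay with sample C and sample J.  [the old quay: sample E, sample G, sample H, sample Q | the new quay: sample A, sample C, sample F, sample J, sample M]
8. Drover goes back to the old quay alone.  [the old quay: sample E, sample G, sample H, sample Q | the new quay: sample A, sample C, sample F, sample J, sample M]
9. Drover goes to the new quay with sample G and sample Q.  [the old quay: sample E, sample H | the new quay: sample A, sample C, sample F, sample G, sample J, sample M, sample Q]
10. Drover goes back to the old quay alone.  [the old quay: sample E, sample H | the new quay: sample A, sample C, sample F, sample G, sample J, sample M, sample Q]
11. Drover goes to the new quay with sample E and sample H.  [the old quay: — | the new quay: sample A, sample C, sample E, sample F, sample G, sample H, sample J, sample M, sample Q]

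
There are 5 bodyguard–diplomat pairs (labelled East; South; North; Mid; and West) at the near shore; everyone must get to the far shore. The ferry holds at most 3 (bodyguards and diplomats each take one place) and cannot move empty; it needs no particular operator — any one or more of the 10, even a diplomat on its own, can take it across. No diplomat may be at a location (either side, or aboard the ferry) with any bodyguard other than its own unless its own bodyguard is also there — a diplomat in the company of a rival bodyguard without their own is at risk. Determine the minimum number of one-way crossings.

Counting alone: each trip to the far shore takes at most 3 across and each return brings at least 1 back, so after t trips out (and t−1 returns) at most 3t − (t−1) of the 10 are across; that first reaches 10 at t = 5, so at least 9 crossings are needed.
The safety rule pushes this higher. Following every safe sequence of crossings, the most of the 10 that can be at the far shore as the ferry arrives there on crossing 9 is 9 — never all 10.
So no plan with fewer than 11 crossings exists, and this one achieves 11:
1. bodyguard East and diplomat East cross → the far shore.
2. bodyguard East crosses ← the near shore.
3. diplomat Mid, diplomat North, and diplomat South cross → the far shore.
4. diplomat East crosses ← the near shore.
5. bodyguard Mid, bodyguard North, and bodyguard South cross → the far shore.
6. bodyguard South and diplomat South cross ← the near shore.
7. bodyguard East, bodyguard South, and bodyguard West cross → the far shore.
8. diplomat North crosses ← the near shore.
9. diplomat East and diplomat South cross → the far shore.
10. diplomat East crosses ← the near shore.
11. diplomat East, diplomat North, and diplomat West cross → the far shore.

11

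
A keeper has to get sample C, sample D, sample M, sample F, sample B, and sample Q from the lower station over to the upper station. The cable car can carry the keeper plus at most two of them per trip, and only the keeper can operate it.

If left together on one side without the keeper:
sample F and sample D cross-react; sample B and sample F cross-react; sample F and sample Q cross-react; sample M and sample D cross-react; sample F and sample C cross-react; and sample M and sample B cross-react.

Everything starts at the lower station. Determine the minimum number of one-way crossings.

7

Counting alone: the keeper can take at most 2 across per trip to the upper station, so moving all 6 needs at least 3 loaded trips out, with a return between consecutive ones — at least 5 crossings.
The safety rule pushes this higher. Following every safe sequence of crossings, the most of the 6 that can be at the upper station as the cable car arrives there on crossing 5 is 5 — never all 6.
So no plan with fewer than 7 crossings exists, and this one achieves 7:
1. Keeper goes to the upper station with sample F and sample M.  [the lower station: sample B, sample C, sample D, sample Q | the upper station: sample F, sample M]
2. Keeper goes back to the lower station alone.  [the lower station: sample B, sample C, sample D, sample Q | the upper station: sample F, sample M]
3. Keeper goes to the upper station with sample C and sample D.  [the lower station: sample B, sample Q | the upper station: sample C, sample D, sample F, sample M]
4. Keeper goes back to the lower station with sample F and sample M.  [the lower station: sample B, sample F, sample M, sample Q | the upper station: sample C, sample D]
5. Keeper goes to the upper station with sample B and sample Q.  [the lower station: sample F, sample M | the upper station: sample B, sample C, sample D, sample Q]
6. Keeper goes back to the lower station alone.  [the lower station: sample F, sample M | the upper station: sample B, sample C, sample D, sample Q]
7. Keeper goes to the upper station with sample F and sample M.  [the lower station: — | the upper station: sample B, sample C, sample D, sample F, sample M, sample Q]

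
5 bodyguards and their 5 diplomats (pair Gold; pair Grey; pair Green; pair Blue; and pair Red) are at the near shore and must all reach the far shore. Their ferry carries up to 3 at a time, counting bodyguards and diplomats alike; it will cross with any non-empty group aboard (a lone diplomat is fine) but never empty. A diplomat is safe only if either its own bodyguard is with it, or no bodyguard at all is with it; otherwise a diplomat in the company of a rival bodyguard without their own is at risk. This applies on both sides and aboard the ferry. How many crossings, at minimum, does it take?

11

Counting alone: each trip to the far shore takes at most 3 across and each return brings at least 1 back, so after t trips out (and t−1 returns) at most 3t − (t−1) of the 10 are across; that first reaches 10 at t = 5, so at least 9 crossings are needed.
The safety rule pushes this higher. Following every safe sequence of crossings, the most of the 10 that can be at the far shore as the ferry arrives there on crossing 9 is 9 — never all 10.
So no plan with fewer than 11 crossings exists, and this one achieves 11:
1. bodyguard Gold and diplomat Gold cross → the far shore.
2. bodyguard Gold crosses ← the near shore.
3. diplomat Blue, diplomat Green, and diplomat Grey cross → the far shore.
4. diplomat Gold crosses ← the near shore.
5. bodyguard Blue, bodyguard Green, and bodyguard Grey cross → the far shore.
6. bodyguard Grey and diplomat Grey cross ← the near shore.
7. bodyguard Gold, bodyguard Grey, and bodyguard Red cross → the far shore.
8. diplomat Green crosses ← the near shore.
9. diplomat Gold and diplomat Grey cross → the far shore.
10. diplomat Gold crosses ← the near shore.
11. diplomat Gold, diplomat Green, and diplomat Red cross → the far shore.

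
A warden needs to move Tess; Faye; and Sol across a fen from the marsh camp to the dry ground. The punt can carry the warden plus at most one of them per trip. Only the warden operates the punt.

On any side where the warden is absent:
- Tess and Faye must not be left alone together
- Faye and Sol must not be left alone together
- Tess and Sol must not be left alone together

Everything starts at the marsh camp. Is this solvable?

No

Whatever the first load, the items left behind include a forbidden pair without the warden. No opening move is safe, so no plan exists.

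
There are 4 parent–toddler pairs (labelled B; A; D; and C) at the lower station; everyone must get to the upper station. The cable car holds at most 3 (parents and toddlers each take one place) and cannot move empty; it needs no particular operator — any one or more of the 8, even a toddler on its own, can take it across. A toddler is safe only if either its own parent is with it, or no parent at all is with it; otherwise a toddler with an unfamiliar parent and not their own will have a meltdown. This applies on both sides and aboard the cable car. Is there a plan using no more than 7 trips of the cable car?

No

Counting alone: each trip to the upper station takes at most 3 across and each return brings at least 1 back, so after t trips out (and t−1 returns) at most 3t − (t−1) of the 8 are across; that first reaches 8 at t = 4, so at least 7 crossings are needed.
The safety rule pushes this higher. Following every safe sequence of crossings, the most of the 8 that can be at the upper station as the cable car arrives there on crossing 7 is 7 — never all 8.
So the move cannot be finished within 7 crossings. (The shortest complete plan takes 9:)
1. parent B and toddler B cross → the upper station.
2. parent B crosses ← the lower station.
3. parent A, parent B, and toddler A cross → the upper station.
4. parent B and toddler B cross ← the lower station.
5. parent B, parent C, and parent D cross → the upper station.
6. toddler A crosses ← the lower station.
7. toddler A and toddler B cross → the upper station.
8. toddler B crosses ← the lower station.
9. toddler B, toddler C, and toddler D cross → the upper station.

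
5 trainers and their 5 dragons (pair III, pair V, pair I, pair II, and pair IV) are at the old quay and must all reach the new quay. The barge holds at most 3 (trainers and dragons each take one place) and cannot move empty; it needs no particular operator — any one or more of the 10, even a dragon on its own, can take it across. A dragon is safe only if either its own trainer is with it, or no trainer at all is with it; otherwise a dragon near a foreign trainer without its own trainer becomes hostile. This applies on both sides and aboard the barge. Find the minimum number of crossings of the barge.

11

Counting alone: each trip to the new quay takes at most 3 across and each return brings at least 1 back, so after t trips out (and t−1 returns) at most 3t − (t−1) of the 10 are across; that first reaches 10 at t = 5, so at least 9 crossings are needed.
The safety rule pushes this higher. Following every safe sequence of crossings, the most of the 10 that can be at the new quay as the barge arrives there on crossing 9 is 9 — never all 10.
So no plan with fewer than 11 crossings exists, and this one achieves 11:
1. dragon III and trainer III cross → the new quay.
2. trainer III crosses ← the old quay.
3. dragon I, dragon II, and dragon V cross → the new quay.
4. dragon III crosses ← the old quay.
5. trainer I, trainer II, and trainer V cross → the new quay.
6. dragon V and trainer V cross ← the old quay.
7. trainer III, trainer IV, and trainer V cross → the new quay.
8. dragon I crosses ← the old quay.
9. dragon III and dragon V cross → the new quay.
10. dragon III crosses ← the old quay.
11. dragon I, dragon III, and dragon IV cross → the new quay.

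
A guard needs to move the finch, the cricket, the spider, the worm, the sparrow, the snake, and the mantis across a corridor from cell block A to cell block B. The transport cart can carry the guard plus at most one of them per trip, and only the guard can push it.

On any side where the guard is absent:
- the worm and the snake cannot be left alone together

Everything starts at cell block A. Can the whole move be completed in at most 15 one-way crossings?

Yes — this plan uses 13 crossings (≤ 15):
1. Guard goes to cell block B with the worm.  [cell block A: the cricket, the finch, the mantis, the snake, the sparrow, the spider | cell block B: the worm]
2. Guard goes back to cell block A alone.  [cell block A: the cricket, the finch, the mantis, the snake, the sparrow, the spider | cell block B: the worm]
3. Guard goes to cell block B with the finch.  [cell block A: the cricket, the mantis, the snake, the sparrow, the spider | cell block B: the finch, the worm]
4. Guard goes back to cell block A alone.  [cell block A: the cricket, the mantis, the snake, the sparrow, the spider | cell block B: the finch, the worm]
5. Guard goes to cell block B with the cricket.  [cell block A: the mantis, the snake, the sparrow, the spider | cell block B: the cricket, the finch, the worm]
6. Guard goes back to cell block A alone.  [cell block A: the mantis, the snake, the sparrow, the spider | cell block B: the cricket, the finch, the worm]
7. Guard goes to cell block B with the spider.  [cell block A: the mantis, the snake, the sparrow | cell block B: the cricket, the finch, the spider, the worm]
8. Guard goes back to cell block A alone.  [cell block A: the mantis, the snake, the sparrow | cell block B: the cricket, the finch, the spider, the worm]
9. Guard goes to cell block B with the sparrow.  [cell block A: the mantis, the snake | cell block B: the cricket, the finch, the sparrow, the spider, the worm]
10. Guard goes back to cell block A alone.  [cell block A: the mantis, the snake | cell block B: the cricket, the finch, the sparrow, the spider, the worm]
11. Guard goes to cell block B with the mantis.  [cell block A: the snake | cell block B: the cricket, the finch, the mantis, the sparrow, the spider, the worm]
12. Guard goes back to cell block A alone.  [cell block A: the snake | cell block B: the cricket, the finch, the mantis, the sparrow, the spider, the worm]
13. Guard goes to cell block B with the snake.  [cell block A: — | cell block B: the cricket, the finch, the mantis, the snake, the sparrow, the spider, the worm]

Yes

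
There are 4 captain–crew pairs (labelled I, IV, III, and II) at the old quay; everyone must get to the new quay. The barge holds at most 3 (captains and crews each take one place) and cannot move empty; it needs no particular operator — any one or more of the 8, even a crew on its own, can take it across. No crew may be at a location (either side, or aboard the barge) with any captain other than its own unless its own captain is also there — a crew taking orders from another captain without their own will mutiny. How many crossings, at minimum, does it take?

9

Counting alone: each trip to the new quay takes at most 3 across and each return brings at least 1 back, so after t trips out (and t−1 returns) at most 3t − (t−1) of the 8 are across; that first reaches 8 at t = 4, so at least 7 crossings are needed.
The safety rule pushes this higher. Following every safe sequence of crossings, the most of the 8 that can be at the new quay as the barge arrives there on crossing 7 is 7 — never all 8.
So no plan with fewer than 9 crossings exists, and this one achieves 9:
1. captain I and crew I cross → the new quay.
2. captain I crosses ← the old quay.
3. captain I, captain IV, and crew IV cross → the new quay.
4. captain I and crew I cross ← the old quay.
5. captain I, captain II, and captain III cross → the new quay.
6. crew IV crosses ← the old quay.
7. crew I and crew IV cross → the new quay.
8. crew I crosses ← the old quay.
9. crew I, crew II, and crew III cross → the new quay.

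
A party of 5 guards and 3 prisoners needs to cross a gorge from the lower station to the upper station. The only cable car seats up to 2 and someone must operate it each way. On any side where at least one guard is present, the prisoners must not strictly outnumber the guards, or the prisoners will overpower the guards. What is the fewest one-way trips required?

13

Counting alone: each trip to the upper station takes at most 2 across and each return brings at least 1 back, so after t trips out (and t−1 returns) at most 2t − (t−1) of the 8 are across; that first reaches 8 at t = 7, so at least 13 crossings are needed.
The plan below uses exactly 13 crossings, so it is optimal:
1. 2 prisoners → the upper station.  (the lower station: 5G 1P; the upper station: 0G 2P)
2. 1 prisoner ← the lower station.  (the lower station: 5G 2P; the upper station: 0G 1P)
3. 2 prisoners → the upper station.  (the lower station: 5G 0P; the upper station: 0G 3P)
4. 1 prisoner ← the lower station.  (the lower station: 5G 1P; the upper station: 0G 2P)
5. 2 guards → the upper station.  (the lower station: 3G 1P; the upper station: 2G 2P)
6. 1 prisoner ← the lower station.  (the lower station: 3G 2P; the upper station: 2G 1P)
7. 1 guard and 1 prisoner → the upper station.  (the lower station: 2G 1P; the upper station: 3G 2P)
8. 1 prisoner ← the lower station.  (the lower station: 2G 2P; the upper station: 3G 1P)
9. 2 prisoners → the upper station.  (the lower station: 2G 0P; the upper station: 3G 3P)
10. 1 prisoner ← the lower station.  (the lower station: 2G 1P; the upper station: 3G 2P)
11. 1 guard and 1 prisoner → the upper station.  (the lower station: 1G 0P; the upper station: 4G 3P)
12. 1 prisoner ← the lower station.  (the lower station: 1G 1P; the upper station: 4G 2P)
13. 1 guard and 1 prisoner → the upper station.  (the lower station: 0G 0P; the upper station: 5G 3P)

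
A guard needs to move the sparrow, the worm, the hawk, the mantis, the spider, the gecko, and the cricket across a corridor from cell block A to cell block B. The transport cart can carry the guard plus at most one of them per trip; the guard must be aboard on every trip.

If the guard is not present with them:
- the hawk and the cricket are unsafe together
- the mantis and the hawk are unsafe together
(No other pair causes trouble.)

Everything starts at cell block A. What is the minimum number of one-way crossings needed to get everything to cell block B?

15

Counting alone: the guard can take at most 1 across per trip to cell block B, so moving all 7 needs at least 7 loaded trips out, with a return between consecutive ones — at least 13 crossings.
The safety rule pushes this higher. Following every safe sequence of crossings, the most of the 7 that can be at cell block B as the transport cart arrives there on crossing 13 is 6 — never all 7.
So no plan with fewer than 15 crossings exists, and this one achieves 15:
1. Guard goes to cell block B with the hawk.  [cell block A: the cricket, the gecko, the mantis, the sparrow, the spider, the worm | cell block B: the hawk]
2. Guard goes back to cell block A alone.  [cell block A: the cricket, the gecko, the mantis, the sparrow, the spider, the worm | cell block B: the hawk]
3. Guard goes to cell block B with the sparrow.  [cell block A: the cricket, the gecko, the mantis, the spider, the worm | cell block B: the hawk, the sparrow]
4. Guard goes back to cell block A alone.  [cell block A: the cricket, the gecko, the mantis, the spider, the worm | cell block B: the hawk, the sparrow]
5. Guard goes to cell block B with the worm.  [cell block A: the cricket, the gecko, the mantis, the spider | cell block B: the hawk, the sparrow, the worm]
6. Guard goes back to cell block A alone.  [cell block A: the cricket, the gecko, the mantis, the spider | cell block B: the hawk, the sparrow, the worm]
7. Guard goes to cell block B with the mantis.  [cell block A: the cricket, the gecko, the spider | cell block B: the hawk, the mantis, the sparrow, the worm]
8. Guard goes back to cell block A with the hawk.  [cell block A: the cricket, the gecko, the hawk, the spider | cell block B: the mantis, the sparrow, the worm]
9. Guard goes to cell block B with the cricket.  [cell block A: the gecko, the hawk, the spider | cell block B: the cricket, the mantis, the sparrow, the worm]
10. Guard goes back to cell block A alone.  [cell block A: the gecko, the hawk, the spider | cell block B: the cricket, the mantis, the sparrow, the worm]
11. Guard goes to cell block B with the spider.  [cell block A: the gecko, the hawk | cell block B: the cricket, the mantis, the sparrow, the spider, the worm]
12. Guard goes back to cell block A alone.  [cell block A: the gecko, the hawk | cell block B: the cricket, the mantis, the sparrow, the spider, the worm]
13. Guard goes to cell block B with the gecko.  [cell block A: the hawk | cell block B: the cricket, the gecko, the mantis, the sparrow, the spider, the worm]
14. Guard goes back to cell block A alone.  [cell block A: the hawk | cell block B: the cricket, the gecko, the mantis, the sparrow, the spider, the worm]
15. Guard goes to cell block B with the hawk.  [cell block A: — | cell block B: the cricket, the gecko, the hawk, the mantis, the sparrow, the spider, the worm]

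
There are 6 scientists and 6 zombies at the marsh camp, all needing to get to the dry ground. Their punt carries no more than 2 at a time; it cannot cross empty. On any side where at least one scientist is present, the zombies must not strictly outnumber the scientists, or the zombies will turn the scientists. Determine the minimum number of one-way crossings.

Following every safe sequence of crossings from the start, the most of the 12 that can be at the dry ground as the punt arrives there on crossings 1, 3, 5, 7, 9 is 2, 3, 4, 5, 6 respectively; the best ever achieved is 6 of 12.
From crossing 11 on, no configuration arises that was not already reachable earlier: only 15 distinct safe configurations (who is on which side, and where the punt is) can ever be reached, none of them has everyone across, and every continuation just revisits them. They are: 0 scientists + 0 zombies across (punt back at the start); 0 scientists + 1 zombie across (punt there); 0 scientists + 1 zombie across (punt back at the start); 0 scientists + 2 zombies across (punt there); 0 scientists + 2 zombies across (punt back at the start); 0 scientists + 3 zombies across (punt there); 0 scientists + 3 zombies across (punt back at the start); 0 scientists + 4 zombies across (punt there); 0 scientists + 4 zombies across (punt back at the start); 0 scientists + 5 zombies across (punt there); 0 scientists + 5 zombies across (punt back at the start); 0 scientists + 6 zombies across (punt there); 1 scientist + 1 zombie across (punt there); 1 scientist + 1 zombie across (punt back at the start); 2 scientists + 2 zombies across (punt there). So no valid plan exists.

impossible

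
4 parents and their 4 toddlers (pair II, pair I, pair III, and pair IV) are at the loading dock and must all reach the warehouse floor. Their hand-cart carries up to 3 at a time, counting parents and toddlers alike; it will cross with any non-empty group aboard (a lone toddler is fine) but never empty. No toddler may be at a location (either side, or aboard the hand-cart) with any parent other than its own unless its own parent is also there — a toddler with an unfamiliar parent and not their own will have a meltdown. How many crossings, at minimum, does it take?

9

Counting alone: each trip to the warehouse floor takes at most 3 across and each return brings at least 1 back, so after t trips out (and t−1 returns) at most 3t − (t−1) of the 8 are across; that first reaches 8 at t = 4, so at least 7 crossings are needed.
The safety rule pushes this higher. Following every safe sequence of crossings, the most of the 8 that can be at the warehouse floor as the hand-cart arrives there on crossing 7 is 7 — never all 8.
So no plan with fewer than 9 crossings exists, and this one achieves 9:
1. parent II and toddler II cross → the warehouse floor.
2. parent II crosses ← the loading dock.
3. parent I, parent II, and toddler I cross → the warehouse floor.
4. parent II and toddler II cross ← the loading dock.
5. parent II, parent III, and parent IV cross → the warehouse floor.
6. toddler I crosses ← the loading dock.
7. toddler I and toddler II cross → the warehouse floor.
8. toddler II crosses ← the loading dock.
9. toddler II, toddler III, and toddler IV cross → the warehouse floor.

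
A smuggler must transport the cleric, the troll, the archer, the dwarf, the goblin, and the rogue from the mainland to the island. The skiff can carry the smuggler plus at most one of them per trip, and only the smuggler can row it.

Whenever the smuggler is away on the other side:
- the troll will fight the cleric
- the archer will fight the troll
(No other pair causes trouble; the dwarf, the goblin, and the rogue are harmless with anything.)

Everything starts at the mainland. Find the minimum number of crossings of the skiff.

13

Counting alone: the smuggler can take at most 1 across per trip to the island, so moving all 6 needs at least 6 loaded trips out, with a return between consecutive ones — at least 11 crossings.
The safety rule pushes this higher. Following every safe sequence of crossings, the most of the 6 that can be at the island as the skiff arrives there on crossing 11 is 5 — never all 6.
So no plan with fewer than 13 crossings exists, and this one achieves 13:
1. Smuggler goes to the island with the troll.  [the mainland: the archer, the cleric, the dwarf, the goblin, the rogue | the island: the troll]
2. Smuggler goes back to the mainland alone.  [the mainland: the archer, the cleric, the dwarf, the goblin, the rogue | the island: the troll]
3. Smuggler goes to the island with the cleric.  [the mainland: the archer, the dwarf, the goblin, the rogue | the island: the cleric, the troll]
4. Smuggler goes back to the mainland with the troll.  [the mainland: the archer, the dwarf, the goblin, the rogue, the troll | the island: the cleric]
5. Smuggler goes to the island with the archer.  [the mainland: the dwarf, the goblin, the rogue, the troll | the island: the archer, the cleric]
6. Smuggler goes back to the mainland alone.  [the mainland: the dwarf, the goblin, the rogue, the troll | the island: the archer, the cleric]
7. Smuggler goes to the island with the dwarf.  [the mainland: the goblin, the rogue, the troll | the island: the archer, the cleric, the dwarf]
8. Smuggler goes back to the mainland alone.  [the mainland: the goblin, the rogue, the troll | the island: the archer, the cleric, the dwarf]
9. Smuggler goes to the island with the goblin.  [the mainland: the rogue, the troll | the island: the archer, the cleric, the dwarf, the goblin]
10. Smuggler goes back to the mainland alone.  [the mainland: the rogue, the troll | the island: the archer, the cleric, the dwarf, the goblin]
11. Smuggler goes to the island with the rogue.  [the mainland: the troll | the island: the archer, the cleric, the dwarf, the goblin, the rogue]
12. Smuggler goes back to the mainland alone.  [the mainland: the troll | the island: the archer, the cleric, the dwarf, the goblin, the rogue]
13. Smuggler goes to the island with the troll.  [the mainland: — | the island: the archer, the cleric, the dwarf, the goblin, the rogue, the troll]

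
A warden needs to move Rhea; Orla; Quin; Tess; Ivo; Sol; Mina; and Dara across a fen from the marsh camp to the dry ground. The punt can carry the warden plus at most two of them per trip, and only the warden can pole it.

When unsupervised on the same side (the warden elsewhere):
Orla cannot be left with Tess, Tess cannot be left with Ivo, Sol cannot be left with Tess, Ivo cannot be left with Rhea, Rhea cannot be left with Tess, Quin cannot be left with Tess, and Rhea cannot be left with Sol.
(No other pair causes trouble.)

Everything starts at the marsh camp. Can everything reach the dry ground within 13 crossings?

Yes — this plan uses 13 crossings (≤ 13):
1. Warden goes to the dry ground with Rhea and Tess.
2. Warden goes back to the marsh camp with Rhea.
3. Warden goes to the dry ground with Orla and Rhea.
4. Warden goes back to the marsh camp with Tess.
5. Warden goes to the dry ground with Quin and Tess.
6. Warden goes back to the marsh camp with Tess.
7. Warden goes to the dry ground with Mina and Tess.
8. Warden goes back to the marsh camp with Tess.
9. Warden goes to the dry ground with Dara and Tess.
10. Warden goes back to the marsh camp with Tess.
11. Warden goes to the dry ground with Ivo and Sol.
12. Warden goes back to the marsh camp with Rhea.
13. Warden goes to the dry ground with Rhea and Tess.

Yes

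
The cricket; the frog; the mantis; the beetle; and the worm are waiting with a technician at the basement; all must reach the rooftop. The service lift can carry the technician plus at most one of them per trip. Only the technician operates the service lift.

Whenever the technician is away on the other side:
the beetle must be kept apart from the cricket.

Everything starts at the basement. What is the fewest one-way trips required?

Counting alone: the technician can take at most 1 across per trip to the rooftop, so moving all 5 needs at least 5 loaded trips out, with a return between consecutive ones — at least 9 crossings.
The plan below uses exactly 9 crossings, so it is optimal:
1. Technician goes to the rooftop with the cricket.
2. Technician goes back to the basement alone.
3. Technician goes to the rooftop with the frog.
4. Technician goes back to the basement alone.
5. Technician goes to the rooftop with the mantis.
6. Technician goes back to the basement alone.
7. Technician goes to the rooftop with the worm.
8. Technician goes back to the basement alone.
9. Technician goes to the rooftop with the beetle.

9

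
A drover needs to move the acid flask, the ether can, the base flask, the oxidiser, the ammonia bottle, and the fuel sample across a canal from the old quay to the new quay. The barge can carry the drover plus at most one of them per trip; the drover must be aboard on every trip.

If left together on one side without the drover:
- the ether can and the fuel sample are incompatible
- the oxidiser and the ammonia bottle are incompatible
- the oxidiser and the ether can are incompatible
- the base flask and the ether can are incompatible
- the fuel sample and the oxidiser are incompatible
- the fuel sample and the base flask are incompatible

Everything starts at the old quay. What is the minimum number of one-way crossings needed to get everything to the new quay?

impossible

Whatever the first load, the items left behind include a forbidden pair without the drover. No opening move is safe, so no plan exists.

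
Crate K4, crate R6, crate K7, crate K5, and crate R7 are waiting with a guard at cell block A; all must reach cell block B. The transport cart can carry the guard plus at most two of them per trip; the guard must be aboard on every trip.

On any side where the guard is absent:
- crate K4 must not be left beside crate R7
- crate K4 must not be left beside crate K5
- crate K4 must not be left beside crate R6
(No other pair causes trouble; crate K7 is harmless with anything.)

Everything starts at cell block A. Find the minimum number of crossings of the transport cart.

Counting alone: the guard can take at most 2 across per trip to cell block B, so moving all 5 needs at least 3 loaded trips out, with a return between consecutive ones — at least 5 crossings.
The plan below uses exactly 5 crossings, so it is optimal:
1. Guard goes to cell block B with crate K4 and crate R6.
2. Guard goes back to cell block A with crate K4.
3. Guard goes to cell block B with crate K5 and crate R7.
4. Guard goes back to cell block A alone.
5. Guard goes to cell block B with crate K4 and crate K7.

5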